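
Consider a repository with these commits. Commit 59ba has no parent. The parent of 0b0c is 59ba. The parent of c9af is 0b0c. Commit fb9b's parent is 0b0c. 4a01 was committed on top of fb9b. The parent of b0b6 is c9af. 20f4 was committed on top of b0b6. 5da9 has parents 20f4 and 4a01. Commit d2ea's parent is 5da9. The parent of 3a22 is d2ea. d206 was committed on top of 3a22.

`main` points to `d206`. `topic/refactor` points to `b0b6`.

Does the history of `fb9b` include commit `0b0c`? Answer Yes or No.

Yes

Ancestors of fb9b (commits reachable by following parents): {0b0c, 59ba, fb9b}.
0b0c is in that set, so it is an ancestor of fb9b.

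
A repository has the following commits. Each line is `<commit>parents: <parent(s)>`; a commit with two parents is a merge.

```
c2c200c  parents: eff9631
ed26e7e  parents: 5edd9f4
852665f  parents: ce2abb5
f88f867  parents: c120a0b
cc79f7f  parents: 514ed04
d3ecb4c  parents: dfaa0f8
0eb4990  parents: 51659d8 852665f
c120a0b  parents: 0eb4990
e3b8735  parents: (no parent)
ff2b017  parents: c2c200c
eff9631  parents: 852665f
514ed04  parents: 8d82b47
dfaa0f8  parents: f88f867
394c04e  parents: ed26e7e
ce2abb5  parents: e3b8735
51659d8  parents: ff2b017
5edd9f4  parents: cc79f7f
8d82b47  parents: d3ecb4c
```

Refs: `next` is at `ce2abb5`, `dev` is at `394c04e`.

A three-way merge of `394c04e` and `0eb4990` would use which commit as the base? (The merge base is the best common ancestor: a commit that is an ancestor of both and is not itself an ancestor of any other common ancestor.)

0eb4990

Ancestors of 394c04e: {0eb4990, 394c04e, 514ed04, 51659d8, 5edd9f4, 852665f, 8d82b47, c120a0b, c2c200c, cc79f7f, ce2abb5, d3ecb4c, dfaa0f8, e3b8735, ed26e7e, eff9631, f88f867, ff2b017}.
Ancestors of 0eb4990: {0eb4990, 51659d8, 852665f, c2c200c, ce2abb5, e3b8735, eff9631, ff2b017}.
Common ancestors: {0eb4990, 51659d8, 852665f, c2c200c, ce2abb5, e3b8735, eff9631, ff2b017}.
Among these, 0eb4990 is not an ancestor of any other common ancestor — it is the merge base.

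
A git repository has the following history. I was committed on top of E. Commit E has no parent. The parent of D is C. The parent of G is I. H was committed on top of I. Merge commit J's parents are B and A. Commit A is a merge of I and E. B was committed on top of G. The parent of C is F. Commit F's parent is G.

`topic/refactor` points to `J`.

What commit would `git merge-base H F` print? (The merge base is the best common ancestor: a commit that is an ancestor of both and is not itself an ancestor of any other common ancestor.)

I

Ancestors of H: {E, H, I}.
Ancestors of F: {E, F, G, I}.
Common ancestors: {E, I}.
Among these, I is not an ancestor of any other common ancestor — it is the merge base.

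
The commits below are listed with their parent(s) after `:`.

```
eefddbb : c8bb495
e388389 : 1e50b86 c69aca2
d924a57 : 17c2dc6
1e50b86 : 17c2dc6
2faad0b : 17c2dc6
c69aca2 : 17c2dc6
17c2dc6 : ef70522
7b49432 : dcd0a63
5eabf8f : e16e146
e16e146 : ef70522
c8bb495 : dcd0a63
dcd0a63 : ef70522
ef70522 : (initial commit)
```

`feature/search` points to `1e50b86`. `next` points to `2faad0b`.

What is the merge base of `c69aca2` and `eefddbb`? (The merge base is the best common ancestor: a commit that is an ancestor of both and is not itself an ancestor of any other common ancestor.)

Ancestors of c69aca2: {17c2dc6, c69aca2, ef70522}.
Ancestors of eefddbb: {c8bb495, dcd0a63, eefddbb, ef70522}.
Common ancestors: {ef70522}.
The only common ancestor is ef70522, so it is the merge base.

ef70522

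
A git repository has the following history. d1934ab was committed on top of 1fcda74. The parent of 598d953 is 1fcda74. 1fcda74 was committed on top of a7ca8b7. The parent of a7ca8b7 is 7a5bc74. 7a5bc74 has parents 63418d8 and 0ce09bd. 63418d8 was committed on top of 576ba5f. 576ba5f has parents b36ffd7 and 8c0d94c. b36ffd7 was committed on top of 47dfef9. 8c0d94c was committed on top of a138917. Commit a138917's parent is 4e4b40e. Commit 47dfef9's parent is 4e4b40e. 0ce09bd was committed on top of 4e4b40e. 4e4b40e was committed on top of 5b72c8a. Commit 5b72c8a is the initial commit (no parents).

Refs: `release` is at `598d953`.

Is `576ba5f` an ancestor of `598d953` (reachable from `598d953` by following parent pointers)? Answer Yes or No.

Yes

Ancestors of 598d953 (commits reachable by following parents): {0ce09bd, 1fcda74, 47dfef9, 4e4b40e, 576ba5f, 598d953, 5b72c8a, 63418d8, 7a5bc74, 8c0d94c, a138917, a7ca8b7, b36ffd7}.
576ba5f is in that set, so it is an ancestor of 598d953.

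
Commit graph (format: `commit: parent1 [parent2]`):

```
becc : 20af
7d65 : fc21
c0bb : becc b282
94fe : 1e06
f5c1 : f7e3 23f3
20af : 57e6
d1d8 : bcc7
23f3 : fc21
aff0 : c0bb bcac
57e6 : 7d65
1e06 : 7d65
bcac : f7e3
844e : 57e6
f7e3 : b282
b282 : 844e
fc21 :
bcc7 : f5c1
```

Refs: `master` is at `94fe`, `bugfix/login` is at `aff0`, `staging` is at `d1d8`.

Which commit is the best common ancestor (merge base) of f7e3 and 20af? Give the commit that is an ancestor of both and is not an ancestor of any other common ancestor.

57e6

Ancestors of f7e3: {57e6, 7d65, 844e, b282, f7e3, fc21}.
Ancestors of 20af: {20af, 57e6, 7d65, fc21}.
Common ancestors: {57e6, 7d65, fc21}.
Among these, 57e6 is not an ancestor of any other common ancestor — it is the merge base.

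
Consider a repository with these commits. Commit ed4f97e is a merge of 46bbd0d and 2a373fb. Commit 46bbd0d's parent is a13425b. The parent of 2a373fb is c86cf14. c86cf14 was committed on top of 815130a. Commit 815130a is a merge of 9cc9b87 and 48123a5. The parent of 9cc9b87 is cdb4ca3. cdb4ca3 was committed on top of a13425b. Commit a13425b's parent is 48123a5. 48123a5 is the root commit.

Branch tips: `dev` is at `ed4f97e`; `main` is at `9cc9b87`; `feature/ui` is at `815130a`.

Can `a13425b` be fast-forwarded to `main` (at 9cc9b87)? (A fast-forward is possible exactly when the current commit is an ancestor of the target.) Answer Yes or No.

A fast-forward from a13425b to 9cc9b87 is possible iff a13425b is an ancestor of 9cc9b87.
Ancestors of 9cc9b87: {48123a5, 9cc9b87, a13425b, cdb4ca3}.
a13425b is among them, so fast-forward is possible.

Yes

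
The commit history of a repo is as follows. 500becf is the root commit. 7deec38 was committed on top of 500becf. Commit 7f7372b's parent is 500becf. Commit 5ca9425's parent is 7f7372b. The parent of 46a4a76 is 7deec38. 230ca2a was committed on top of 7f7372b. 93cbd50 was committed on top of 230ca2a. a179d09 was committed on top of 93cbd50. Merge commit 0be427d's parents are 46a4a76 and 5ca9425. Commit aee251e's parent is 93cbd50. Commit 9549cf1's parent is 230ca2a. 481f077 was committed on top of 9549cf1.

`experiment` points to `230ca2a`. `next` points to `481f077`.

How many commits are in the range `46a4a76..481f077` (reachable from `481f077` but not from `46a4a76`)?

4

Reachable from 481f077: {230ca2a, 481f077, 500becf, 7f7372b, 9549cf1}.
Reachable from 46a4a76: {46a4a76, 500becf, 7deec38}.
In 481f077's history but not 46a4a76's: {230ca2a, 481f077, 7f7372b, 9549cf1} — 4 commits.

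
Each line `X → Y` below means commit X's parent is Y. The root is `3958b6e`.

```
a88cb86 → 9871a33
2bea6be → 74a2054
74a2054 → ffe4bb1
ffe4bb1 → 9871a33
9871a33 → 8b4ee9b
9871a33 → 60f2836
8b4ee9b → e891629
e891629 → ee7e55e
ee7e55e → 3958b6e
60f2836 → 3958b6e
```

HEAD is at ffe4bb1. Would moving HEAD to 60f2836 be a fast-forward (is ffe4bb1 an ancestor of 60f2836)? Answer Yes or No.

No

A fast-forward from ffe4bb1 to 60f2836 is possible iff ffe4bb1 is an ancestor of 60f2836.
Ancestors of 60f2836: {3958b6e, 60f2836}.
ffe4bb1 is not among them, so fast-forward is not possible.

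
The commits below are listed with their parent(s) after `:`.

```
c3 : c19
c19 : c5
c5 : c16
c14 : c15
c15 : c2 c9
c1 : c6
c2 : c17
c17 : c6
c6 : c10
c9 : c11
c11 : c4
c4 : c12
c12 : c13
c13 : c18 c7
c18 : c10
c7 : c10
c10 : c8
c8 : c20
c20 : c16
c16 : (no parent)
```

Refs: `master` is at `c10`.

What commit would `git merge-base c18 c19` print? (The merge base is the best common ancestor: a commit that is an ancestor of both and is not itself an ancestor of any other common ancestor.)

Ancestors of c18: {c10, c16, c18, c20, c8}.
Ancestors of c19: {c16, c19, c5}.
Common ancestors: {c16}.
The only common ancestor is c16, so it is the merge base.

c16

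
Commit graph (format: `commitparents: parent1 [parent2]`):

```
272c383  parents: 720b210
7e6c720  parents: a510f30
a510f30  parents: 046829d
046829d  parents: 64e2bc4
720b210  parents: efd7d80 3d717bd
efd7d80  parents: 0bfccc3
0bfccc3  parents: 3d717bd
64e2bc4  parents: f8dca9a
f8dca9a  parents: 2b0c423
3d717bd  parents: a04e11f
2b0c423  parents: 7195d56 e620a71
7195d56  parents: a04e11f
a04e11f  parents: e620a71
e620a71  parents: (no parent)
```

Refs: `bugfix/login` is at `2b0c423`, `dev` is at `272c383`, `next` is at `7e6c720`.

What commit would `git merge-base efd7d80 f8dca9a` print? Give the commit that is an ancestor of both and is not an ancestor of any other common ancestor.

a04e11f

Ancestors of efd7d80: {0bfccc3, 3d717bd, a04e11f, e620a71, efd7d80}.
Ancestors of f8dca9a: {2b0c423, 7195d56, a04e11f, e620a71, f8dca9a}.
Common ancestors: {a04e11f, e620a71}.
Among these, a04e11f is not an ancestor of any other common ancestor — it is the merge base.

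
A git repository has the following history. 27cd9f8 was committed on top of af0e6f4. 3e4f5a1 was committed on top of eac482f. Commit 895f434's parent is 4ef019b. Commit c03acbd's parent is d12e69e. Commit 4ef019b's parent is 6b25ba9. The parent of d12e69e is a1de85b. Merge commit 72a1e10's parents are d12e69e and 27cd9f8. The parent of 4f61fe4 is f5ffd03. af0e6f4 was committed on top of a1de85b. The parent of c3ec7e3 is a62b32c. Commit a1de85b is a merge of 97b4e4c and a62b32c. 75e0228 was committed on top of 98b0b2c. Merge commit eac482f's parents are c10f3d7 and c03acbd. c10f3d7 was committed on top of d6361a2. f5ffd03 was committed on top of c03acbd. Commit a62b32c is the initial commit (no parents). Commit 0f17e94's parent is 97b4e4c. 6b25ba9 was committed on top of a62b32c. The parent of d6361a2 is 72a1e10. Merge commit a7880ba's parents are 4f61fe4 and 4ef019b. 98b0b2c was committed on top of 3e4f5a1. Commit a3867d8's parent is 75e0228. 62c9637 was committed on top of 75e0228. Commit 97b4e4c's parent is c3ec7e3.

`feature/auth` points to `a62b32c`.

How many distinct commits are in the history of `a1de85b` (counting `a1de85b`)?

4

Walking parent pointers from a1de85b: reachable set = {97b4e4c, a1de85b, a62b32c, c3ec7e3}.
That is 4 commits.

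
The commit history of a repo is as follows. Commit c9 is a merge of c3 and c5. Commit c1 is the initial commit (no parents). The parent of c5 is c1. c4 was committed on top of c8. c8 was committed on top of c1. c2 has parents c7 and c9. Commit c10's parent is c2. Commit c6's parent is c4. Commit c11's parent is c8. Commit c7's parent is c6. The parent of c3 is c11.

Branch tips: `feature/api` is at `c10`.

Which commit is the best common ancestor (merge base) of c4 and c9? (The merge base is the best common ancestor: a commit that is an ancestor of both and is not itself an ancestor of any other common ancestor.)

Ancestors of c4: {c1, c4, c8}.
Ancestors of c9: {c1, c11, c3, c5, c8, c9}.
Common ancestors: {c1, c8}.
Among these, c8 is not an ancestor of any other common ancestor — it is the merge base.

c8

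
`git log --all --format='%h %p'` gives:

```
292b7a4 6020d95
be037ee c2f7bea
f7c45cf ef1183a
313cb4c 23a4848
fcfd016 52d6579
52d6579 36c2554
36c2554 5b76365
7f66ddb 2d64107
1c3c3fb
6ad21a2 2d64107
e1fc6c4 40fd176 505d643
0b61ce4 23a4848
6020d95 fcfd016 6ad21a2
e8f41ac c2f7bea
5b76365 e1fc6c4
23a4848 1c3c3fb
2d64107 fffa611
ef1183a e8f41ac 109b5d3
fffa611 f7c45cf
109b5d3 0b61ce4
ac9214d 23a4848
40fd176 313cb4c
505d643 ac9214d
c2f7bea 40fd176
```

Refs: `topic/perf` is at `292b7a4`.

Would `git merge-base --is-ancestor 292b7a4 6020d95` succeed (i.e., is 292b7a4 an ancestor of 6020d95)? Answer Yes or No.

Ancestors of 6020d95: {0b61ce4, 109b5d3, 1c3c3fb, 23a4848, 2d64107, 313cb4c, 36c2554, 40fd176, 505d643, 52d6579, 5b76365, 6020d95, 6ad21a2, ac9214d, c2f7bea, e1fc6c4, e8f41ac, ef1183a, f7c45cf, fcfd016, fffa611}.
292b7a4 is not in that set, so it is not an ancestor of 6020d95.

No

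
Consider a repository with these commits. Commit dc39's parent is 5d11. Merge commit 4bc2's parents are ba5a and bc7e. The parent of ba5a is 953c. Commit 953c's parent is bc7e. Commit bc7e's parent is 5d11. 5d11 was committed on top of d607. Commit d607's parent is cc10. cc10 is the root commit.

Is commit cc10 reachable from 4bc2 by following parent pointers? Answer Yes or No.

Ancestors of 4bc2 (commits reachable by following parents): {4bc2, 5d11, 953c, ba5a, bc7e, cc10, d607}.
cc10 is in that set, so it is an ancestor of 4bc2.

Yes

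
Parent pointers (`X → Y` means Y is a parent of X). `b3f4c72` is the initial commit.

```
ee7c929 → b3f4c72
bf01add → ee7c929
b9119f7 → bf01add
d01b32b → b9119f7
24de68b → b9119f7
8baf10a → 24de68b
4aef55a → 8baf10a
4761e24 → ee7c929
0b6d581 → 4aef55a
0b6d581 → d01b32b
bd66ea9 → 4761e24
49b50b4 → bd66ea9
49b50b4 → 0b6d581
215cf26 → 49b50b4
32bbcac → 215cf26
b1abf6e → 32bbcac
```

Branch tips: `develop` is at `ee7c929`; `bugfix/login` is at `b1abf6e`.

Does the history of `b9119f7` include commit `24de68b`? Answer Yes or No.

No

Ancestors of b9119f7: {b3f4c72, b9119f7, bf01add, ee7c929}.
24de68b is not in that set, so it is not an ancestor of b9119f7.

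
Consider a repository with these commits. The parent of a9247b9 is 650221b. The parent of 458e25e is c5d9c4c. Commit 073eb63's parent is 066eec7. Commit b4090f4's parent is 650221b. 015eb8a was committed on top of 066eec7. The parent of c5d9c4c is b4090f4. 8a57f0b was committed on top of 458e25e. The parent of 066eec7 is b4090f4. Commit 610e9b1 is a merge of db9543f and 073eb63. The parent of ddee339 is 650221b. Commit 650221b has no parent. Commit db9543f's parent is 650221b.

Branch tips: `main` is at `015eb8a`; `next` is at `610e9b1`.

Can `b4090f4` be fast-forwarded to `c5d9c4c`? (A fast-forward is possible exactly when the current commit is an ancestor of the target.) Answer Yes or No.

Yes

A fast-forward from b4090f4 to c5d9c4c is possible iff b4090f4 is an ancestor of c5d9c4c.
Ancestors of c5d9c4c: {650221b, b4090f4, c5d9c4c}.
b4090f4 is among them, so fast-forward is possible.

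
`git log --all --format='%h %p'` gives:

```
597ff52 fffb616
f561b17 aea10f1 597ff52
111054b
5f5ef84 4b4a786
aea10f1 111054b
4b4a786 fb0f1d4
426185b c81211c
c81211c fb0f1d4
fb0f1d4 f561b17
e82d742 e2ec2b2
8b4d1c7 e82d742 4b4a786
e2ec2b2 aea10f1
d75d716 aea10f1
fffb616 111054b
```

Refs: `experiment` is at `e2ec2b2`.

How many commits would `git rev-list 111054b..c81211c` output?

Reachable from c81211c: {111054b, 597ff52, aea10f1, c81211c, f561b17, fb0f1d4, fffb616}.
Reachable from 111054b: {111054b}.
In c81211c's history but not 111054b's: {597ff52, aea10f1, c81211c, f561b17, fb0f1d4, fffb616} — 6 commits.

6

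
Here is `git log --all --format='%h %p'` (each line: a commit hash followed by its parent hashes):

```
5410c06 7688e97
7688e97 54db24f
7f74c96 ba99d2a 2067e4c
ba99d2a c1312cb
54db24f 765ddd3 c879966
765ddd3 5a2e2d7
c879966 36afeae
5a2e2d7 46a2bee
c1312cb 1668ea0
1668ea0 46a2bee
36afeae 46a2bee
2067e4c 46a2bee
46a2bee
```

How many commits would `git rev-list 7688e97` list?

Walking parent pointers from 7688e97: reachable set = {36afeae, 46a2bee, 54db24f, 5a2e2d7, 765ddd3, 7688e97, c879966}.
That is 7 commits.

7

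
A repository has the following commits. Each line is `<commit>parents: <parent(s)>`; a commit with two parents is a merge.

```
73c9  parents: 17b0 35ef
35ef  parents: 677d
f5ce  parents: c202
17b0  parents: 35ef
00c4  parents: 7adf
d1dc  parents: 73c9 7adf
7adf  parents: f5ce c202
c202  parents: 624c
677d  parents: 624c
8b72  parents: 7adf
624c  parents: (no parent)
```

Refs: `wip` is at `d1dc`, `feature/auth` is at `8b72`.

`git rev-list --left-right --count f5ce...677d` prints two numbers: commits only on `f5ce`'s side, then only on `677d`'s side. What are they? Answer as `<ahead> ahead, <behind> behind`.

Reachable from f5ce: {624c, c202, f5ce}.
Reachable from 677d: {624c, 677d}.
Only in f5ce's history (ahead): {c202, f5ce} — 2.
Only in 677d's history (behind): {677d} — 1.

2 ahead, 1 behind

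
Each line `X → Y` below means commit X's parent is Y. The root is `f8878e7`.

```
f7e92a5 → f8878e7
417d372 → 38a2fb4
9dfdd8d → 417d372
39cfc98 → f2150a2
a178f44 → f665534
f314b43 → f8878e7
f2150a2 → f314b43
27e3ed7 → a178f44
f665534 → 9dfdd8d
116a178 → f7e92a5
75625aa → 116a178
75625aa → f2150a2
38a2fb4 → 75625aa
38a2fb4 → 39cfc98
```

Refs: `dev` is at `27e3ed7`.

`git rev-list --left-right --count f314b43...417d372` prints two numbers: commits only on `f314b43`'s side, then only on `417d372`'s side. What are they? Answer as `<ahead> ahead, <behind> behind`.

Reachable from f314b43: {f314b43, f8878e7}.
Reachable from 417d372: {116a178, 38a2fb4, 39cfc98, 417d372, 75625aa, f2150a2, f314b43, f7e92a5, f8878e7}.
Only in f314b43's history (ahead): {} — 0.
Only in 417d372's history (behind): {116a178, 38a2fb4, 39cfc98, 417d372, 75625aa, f2150a2, f7e92a5} — 7.

0 ahead, 7 behind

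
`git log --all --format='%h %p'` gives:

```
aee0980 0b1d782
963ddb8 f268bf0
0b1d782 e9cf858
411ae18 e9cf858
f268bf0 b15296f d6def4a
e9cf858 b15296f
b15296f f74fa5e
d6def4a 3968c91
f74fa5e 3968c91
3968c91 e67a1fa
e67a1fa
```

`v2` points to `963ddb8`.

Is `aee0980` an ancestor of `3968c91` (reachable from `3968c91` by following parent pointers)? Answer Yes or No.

Ancestors of 3968c91: {3968c91, e67a1fa}.
aee0980 is not in that set, so it is not an ancestor of 3968c91.

No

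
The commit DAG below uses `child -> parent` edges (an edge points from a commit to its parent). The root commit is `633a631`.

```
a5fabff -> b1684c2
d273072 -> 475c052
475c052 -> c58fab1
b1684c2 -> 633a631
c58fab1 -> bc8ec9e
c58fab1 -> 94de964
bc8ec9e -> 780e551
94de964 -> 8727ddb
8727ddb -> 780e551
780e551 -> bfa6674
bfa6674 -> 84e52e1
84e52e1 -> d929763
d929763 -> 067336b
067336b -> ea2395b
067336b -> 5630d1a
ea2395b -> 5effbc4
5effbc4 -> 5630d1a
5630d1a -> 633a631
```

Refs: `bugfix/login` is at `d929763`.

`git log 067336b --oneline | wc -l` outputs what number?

5

Walking parent pointers from 067336b: reachable set = {067336b, 5630d1a, 5effbc4, 633a631, ea2395b}.
That is 5 commits.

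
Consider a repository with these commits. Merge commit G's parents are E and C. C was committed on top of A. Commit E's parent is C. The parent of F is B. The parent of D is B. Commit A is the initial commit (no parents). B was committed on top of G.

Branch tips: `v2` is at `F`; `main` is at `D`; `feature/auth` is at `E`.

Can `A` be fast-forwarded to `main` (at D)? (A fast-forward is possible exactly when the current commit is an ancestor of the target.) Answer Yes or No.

Yes

A fast-forward from A to D is possible iff A is an ancestor of D.
Ancestors of D: {A, B, C, D, E, G}.
A is among them, so fast-forward is possible.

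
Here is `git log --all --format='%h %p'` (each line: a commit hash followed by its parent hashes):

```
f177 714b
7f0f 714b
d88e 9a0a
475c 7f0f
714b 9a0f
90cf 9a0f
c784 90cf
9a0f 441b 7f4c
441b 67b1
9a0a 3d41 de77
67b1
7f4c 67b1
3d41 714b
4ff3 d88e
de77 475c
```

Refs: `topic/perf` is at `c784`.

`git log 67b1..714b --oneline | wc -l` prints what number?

Reachable from 714b: {441b, 67b1, 714b, 7f4c, 9a0f}.
Reachable from 67b1: {67b1}.
In 714b's history but not 67b1's: {441b, 714b, 7f4c, 9a0f} — 4 commits.

4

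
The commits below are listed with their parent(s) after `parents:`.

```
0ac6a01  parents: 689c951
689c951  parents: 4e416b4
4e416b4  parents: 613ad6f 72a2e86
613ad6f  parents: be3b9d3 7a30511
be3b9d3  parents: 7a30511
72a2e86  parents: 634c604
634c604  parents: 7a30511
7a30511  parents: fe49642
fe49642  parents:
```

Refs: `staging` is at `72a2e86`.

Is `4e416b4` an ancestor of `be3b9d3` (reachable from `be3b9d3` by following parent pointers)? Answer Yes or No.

Ancestors of be3b9d3: {7a30511, be3b9d3, fe49642}.
4e416b4 is not in that set, so it is not an ancestor of be3b9d3.

No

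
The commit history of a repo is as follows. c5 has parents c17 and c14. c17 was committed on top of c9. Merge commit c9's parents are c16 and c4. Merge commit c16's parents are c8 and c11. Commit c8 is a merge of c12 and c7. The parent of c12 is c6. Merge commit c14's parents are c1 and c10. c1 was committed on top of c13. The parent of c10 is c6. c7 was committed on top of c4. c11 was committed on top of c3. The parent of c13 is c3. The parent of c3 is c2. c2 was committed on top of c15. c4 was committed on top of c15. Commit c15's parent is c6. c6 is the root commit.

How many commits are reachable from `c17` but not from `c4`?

Reachable from c17: {c11, c12, c15, c16, c17, c2, c3, c4, c6, c7, c8, c9}.
Reachable from c4: {c15, c4, c6}.
In c17's history but not c4's: {c11, c12, c16, c17, c2, c3, c7, c8, c9} — 9 commits.

9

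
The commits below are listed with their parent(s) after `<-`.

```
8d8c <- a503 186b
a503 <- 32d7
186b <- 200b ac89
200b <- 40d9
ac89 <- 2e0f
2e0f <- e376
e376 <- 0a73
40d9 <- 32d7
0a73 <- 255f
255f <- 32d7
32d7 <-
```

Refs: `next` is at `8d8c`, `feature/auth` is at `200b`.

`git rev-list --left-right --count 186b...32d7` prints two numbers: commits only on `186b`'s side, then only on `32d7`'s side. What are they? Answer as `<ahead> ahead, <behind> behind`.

8 ahead, 0 behind

Reachable from 186b: {0a73, 186b, 200b, 255f, 2e0f, 32d7, 40d9, ac89, e376}.
Reachable from 32d7: {32d7}.
Only in 186b's history (ahead): {0a73, 186b, 200b, 255f, 2e0f, 40d9, ac89, e376} — 8.
Only in 32d7's history (behind): {} — 0.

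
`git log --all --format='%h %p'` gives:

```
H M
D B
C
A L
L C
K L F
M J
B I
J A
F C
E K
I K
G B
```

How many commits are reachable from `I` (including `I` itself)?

5

Walking parent pointers from I: reachable set = {C, F, I, K, L}.
That is 5 commits.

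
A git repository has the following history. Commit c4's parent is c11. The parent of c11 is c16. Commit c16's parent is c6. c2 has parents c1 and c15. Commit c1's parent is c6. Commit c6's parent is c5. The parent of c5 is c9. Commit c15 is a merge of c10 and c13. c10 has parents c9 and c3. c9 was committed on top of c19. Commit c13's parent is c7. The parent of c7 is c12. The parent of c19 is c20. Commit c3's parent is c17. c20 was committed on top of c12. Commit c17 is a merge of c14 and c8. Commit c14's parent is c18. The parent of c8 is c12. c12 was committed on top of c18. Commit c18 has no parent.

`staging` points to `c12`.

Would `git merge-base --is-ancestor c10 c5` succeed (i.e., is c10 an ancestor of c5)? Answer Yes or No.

No

Ancestors of c5: {c12, c18, c19, c20, c5, c9}.
c10 is not in that set, so it is not an ancestor of c5.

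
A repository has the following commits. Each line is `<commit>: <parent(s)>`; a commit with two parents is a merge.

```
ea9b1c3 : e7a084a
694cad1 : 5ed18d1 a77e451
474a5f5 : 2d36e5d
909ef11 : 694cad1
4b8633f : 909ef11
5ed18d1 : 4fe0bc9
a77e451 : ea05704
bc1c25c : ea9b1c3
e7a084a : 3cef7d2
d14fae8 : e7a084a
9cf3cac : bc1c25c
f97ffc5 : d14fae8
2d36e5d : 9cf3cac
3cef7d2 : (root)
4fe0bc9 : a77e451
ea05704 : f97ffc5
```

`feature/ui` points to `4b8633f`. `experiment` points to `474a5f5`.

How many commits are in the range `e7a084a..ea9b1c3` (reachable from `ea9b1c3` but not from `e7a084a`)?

Reachable from ea9b1c3: {3cef7d2, e7a084a, ea9b1c3}.
Reachable from e7a084a: {3cef7d2, e7a084a}.
In ea9b1c3's history but not e7a084a's: {ea9b1c3} — 1 commit.

1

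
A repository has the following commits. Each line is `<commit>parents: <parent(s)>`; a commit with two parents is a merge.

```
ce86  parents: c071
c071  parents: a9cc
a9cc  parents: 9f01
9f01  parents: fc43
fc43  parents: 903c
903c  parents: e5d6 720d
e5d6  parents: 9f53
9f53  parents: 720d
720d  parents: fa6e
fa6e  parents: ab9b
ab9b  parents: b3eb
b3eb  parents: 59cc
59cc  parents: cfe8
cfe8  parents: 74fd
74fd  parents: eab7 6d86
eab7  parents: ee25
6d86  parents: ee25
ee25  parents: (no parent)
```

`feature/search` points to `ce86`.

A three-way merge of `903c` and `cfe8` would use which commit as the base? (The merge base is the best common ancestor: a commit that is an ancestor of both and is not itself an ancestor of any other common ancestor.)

Ancestors of 903c: {59cc, 6d86, 720d, 74fd, 903c, 9f53, ab9b, b3eb, cfe8, e5d6, eab7, ee25, fa6e}.
Ancestors of cfe8: {6d86, 74fd, cfe8, eab7, ee25}.
Common ancestors: {6d86, 74fd, cfe8, eab7, ee25}.
Among these, cfe8 is not an ancestor of any other common ancestor — it is the merge base.

cfe8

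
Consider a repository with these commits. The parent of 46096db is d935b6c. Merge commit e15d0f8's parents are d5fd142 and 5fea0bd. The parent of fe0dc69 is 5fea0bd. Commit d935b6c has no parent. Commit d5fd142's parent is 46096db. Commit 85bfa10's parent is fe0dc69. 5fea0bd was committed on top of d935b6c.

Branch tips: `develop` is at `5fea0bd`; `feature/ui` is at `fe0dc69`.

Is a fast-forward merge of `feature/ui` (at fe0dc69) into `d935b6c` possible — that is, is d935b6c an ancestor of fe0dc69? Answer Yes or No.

A fast-forward from d935b6c to fe0dc69 is possible iff d935b6c is an ancestor of fe0dc69.
Ancestors of fe0dc69: {5fea0bd, d935b6c, fe0dc69}.
d935b6c is among them, so fast-forward is possible.

Yes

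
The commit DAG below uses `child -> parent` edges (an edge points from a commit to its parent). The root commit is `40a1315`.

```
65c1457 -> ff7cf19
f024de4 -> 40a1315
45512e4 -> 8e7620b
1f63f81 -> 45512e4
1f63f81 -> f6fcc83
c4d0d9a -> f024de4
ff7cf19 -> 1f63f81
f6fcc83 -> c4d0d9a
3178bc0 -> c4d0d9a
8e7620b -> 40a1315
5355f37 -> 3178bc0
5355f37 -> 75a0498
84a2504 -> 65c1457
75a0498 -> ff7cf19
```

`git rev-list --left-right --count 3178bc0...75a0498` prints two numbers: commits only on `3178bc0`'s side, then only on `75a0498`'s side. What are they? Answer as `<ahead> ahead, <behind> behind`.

Reachable from 3178bc0: {3178bc0, 40a1315, c4d0d9a, f024de4}.
Reachable from 75a0498: {1f63f81, 40a1315, 45512e4, 75a0498, 8e7620b, c4d0d9a, f024de4, f6fcc83, ff7cf19}.
Only in 3178bc0's history (ahead): {3178bc0} — 1.
Only in 75a0498's history (behind): {1f63f81, 45512e4, 75a0498, 8e7620b, f6fcc83, ff7cf19} — 6.

1 ahead, 6 behind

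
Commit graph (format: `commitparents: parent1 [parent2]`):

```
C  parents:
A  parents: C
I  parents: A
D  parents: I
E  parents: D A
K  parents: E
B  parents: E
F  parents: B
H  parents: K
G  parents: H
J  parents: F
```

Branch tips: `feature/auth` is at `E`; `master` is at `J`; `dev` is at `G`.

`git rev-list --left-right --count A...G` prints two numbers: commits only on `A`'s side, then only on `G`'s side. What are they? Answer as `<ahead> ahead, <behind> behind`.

Reachable from A: {A, C}.
Reachable from G: {A, C, D, E, G, H, I, K}.
Only in A's history (ahead): {} — 0.
Only in G's history (behind): {D, E, G, H, I, K} — 6.

0 ahead, 6 behind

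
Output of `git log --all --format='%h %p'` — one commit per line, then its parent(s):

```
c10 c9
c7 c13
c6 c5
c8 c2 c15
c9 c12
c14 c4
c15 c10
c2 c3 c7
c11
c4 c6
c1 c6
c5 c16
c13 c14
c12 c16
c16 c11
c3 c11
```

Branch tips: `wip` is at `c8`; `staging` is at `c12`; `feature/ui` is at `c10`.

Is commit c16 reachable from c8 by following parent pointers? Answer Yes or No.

Yes

Ancestors of c8 (commits reachable by following parents): {c10, c11, c12, c13, c14, c15, c16, c2, c3, c4, c5, c6, c7, c8, c9}.
c16 is in that set, so it is an ancestor of c8.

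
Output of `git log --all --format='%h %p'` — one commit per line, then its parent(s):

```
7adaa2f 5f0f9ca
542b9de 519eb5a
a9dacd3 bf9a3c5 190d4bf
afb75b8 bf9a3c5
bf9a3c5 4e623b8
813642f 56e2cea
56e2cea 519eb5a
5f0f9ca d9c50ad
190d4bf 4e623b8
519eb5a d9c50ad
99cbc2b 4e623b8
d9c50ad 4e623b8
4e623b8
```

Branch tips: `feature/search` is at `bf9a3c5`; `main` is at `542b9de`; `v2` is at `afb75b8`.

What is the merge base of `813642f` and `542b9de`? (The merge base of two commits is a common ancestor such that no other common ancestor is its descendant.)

Ancestors of 813642f: {4e623b8, 519eb5a, 56e2cea, 813642f, d9c50ad}.
Ancestors of 542b9de: {4e623b8, 519eb5a, 542b9de, d9c50ad}.
Common ancestors: {4e623b8, 519eb5a, d9c50ad}.
Among these, 519eb5a is not an ancestor of any other common ancestor — it is the merge base.

519eb5a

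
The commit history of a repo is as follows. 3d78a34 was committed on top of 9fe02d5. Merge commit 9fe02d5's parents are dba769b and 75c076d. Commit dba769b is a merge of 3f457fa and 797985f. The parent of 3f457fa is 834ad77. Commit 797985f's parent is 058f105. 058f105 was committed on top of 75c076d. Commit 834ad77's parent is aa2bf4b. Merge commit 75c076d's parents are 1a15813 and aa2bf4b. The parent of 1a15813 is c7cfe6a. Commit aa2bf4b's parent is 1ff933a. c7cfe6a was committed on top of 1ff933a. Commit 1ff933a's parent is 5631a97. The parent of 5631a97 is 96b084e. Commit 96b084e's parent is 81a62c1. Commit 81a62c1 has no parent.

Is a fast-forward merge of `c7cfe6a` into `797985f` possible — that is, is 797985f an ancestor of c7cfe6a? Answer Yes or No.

A fast-forward from 797985f to c7cfe6a is possible iff 797985f is an ancestor of c7cfe6a.
Ancestors of c7cfe6a: {1ff933a, 5631a97, 81a62c1, 96b084e, c7cfe6a}.
797985f is not among them, so fast-forward is not possible.

No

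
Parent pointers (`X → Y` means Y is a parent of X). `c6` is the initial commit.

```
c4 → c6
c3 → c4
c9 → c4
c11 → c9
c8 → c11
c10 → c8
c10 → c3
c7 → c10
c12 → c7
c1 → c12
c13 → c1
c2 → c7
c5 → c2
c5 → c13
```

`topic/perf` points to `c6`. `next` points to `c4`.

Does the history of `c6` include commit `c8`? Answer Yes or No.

Ancestors of c6: {c6}.
c8 is not in that set, so it is not an ancestor of c6.

No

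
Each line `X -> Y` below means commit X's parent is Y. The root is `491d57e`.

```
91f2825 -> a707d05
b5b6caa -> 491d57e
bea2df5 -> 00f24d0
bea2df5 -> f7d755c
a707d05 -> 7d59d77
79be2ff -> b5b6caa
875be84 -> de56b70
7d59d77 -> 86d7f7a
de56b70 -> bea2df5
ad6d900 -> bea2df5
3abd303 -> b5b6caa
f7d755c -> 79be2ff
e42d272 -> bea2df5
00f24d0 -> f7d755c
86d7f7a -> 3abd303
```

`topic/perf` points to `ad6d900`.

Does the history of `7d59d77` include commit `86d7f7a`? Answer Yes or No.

Yes

Ancestors of 7d59d77 (commits reachable by following parents): {3abd303, 491d57e, 7d59d77, 86d7f7a, b5b6caa}.
86d7f7a is in that set, so it is an ancestor of 7d59d77.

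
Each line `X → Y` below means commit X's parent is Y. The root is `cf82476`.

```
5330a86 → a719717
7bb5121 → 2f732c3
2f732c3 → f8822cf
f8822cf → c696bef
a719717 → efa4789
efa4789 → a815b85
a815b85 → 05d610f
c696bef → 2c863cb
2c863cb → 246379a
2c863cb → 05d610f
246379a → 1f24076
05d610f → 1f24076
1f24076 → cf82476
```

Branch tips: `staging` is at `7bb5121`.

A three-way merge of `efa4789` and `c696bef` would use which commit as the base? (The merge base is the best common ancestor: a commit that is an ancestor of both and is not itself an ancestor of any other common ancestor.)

Ancestors of efa4789: {05d610f, 1f24076, a815b85, cf82476, efa4789}.
Ancestors of c696bef: {05d610f, 1f24076, 246379a, 2c863cb, c696bef, cf82476}.
Common ancestors: {05d610f, 1f24076, cf82476}.
Among these, 05d610f is not an ancestor of any other common ancestor — it is the merge base.

05d610f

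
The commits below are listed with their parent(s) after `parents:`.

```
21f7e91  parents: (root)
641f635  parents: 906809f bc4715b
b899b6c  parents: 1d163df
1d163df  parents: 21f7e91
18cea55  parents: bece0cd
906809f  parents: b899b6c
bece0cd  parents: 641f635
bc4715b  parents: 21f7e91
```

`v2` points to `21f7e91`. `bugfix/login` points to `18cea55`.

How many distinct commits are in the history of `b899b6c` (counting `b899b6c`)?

Walking parent pointers from b899b6c: reachable set = {1d163df, 21f7e91, b899b6c}.
That is 3 commits.

3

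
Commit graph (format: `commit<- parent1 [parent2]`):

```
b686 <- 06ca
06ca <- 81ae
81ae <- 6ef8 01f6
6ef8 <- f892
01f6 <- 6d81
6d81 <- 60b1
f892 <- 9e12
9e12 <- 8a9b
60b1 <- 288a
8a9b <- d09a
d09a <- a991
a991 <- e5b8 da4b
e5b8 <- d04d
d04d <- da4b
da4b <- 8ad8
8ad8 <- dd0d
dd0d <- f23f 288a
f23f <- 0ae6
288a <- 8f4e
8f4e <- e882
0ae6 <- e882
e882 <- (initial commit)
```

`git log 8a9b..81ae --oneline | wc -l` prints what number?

Reachable from 81ae: {01f6, 0ae6, 288a, 60b1, 6d81, 6ef8, 81ae, 8a9b, 8ad8, 8f4e, 9e12, a991, d04d, d09a, da4b, dd0d, e5b8, e882, f23f, f892}.
Reachable from 8a9b: {0ae6, 288a, 8a9b, 8ad8, 8f4e, a991, d04d, d09a, da4b, dd0d, e5b8, e882, f23f}.
In 81ae's history but not 8a9b's: {01f6, 60b1, 6d81, 6ef8, 81ae, 9e12, f892} — 7 commits.

7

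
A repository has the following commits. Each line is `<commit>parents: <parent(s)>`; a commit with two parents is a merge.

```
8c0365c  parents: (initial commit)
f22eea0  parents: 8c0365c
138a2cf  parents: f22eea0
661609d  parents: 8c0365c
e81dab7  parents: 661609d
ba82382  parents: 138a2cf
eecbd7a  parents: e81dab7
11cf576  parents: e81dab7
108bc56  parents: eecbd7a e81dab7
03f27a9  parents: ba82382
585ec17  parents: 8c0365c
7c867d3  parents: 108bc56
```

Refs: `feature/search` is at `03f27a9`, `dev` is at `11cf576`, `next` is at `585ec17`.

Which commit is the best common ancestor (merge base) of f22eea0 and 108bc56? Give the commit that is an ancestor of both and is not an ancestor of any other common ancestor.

8c0365c

Ancestors of f22eea0: {8c0365c, f22eea0}.
Ancestors of 108bc56: {108bc56, 661609d, 8c0365c, e81dab7, eecbd7a}.
Common ancestors: {8c0365c}.
The only common ancestor is 8c0365c, so it is the merge base.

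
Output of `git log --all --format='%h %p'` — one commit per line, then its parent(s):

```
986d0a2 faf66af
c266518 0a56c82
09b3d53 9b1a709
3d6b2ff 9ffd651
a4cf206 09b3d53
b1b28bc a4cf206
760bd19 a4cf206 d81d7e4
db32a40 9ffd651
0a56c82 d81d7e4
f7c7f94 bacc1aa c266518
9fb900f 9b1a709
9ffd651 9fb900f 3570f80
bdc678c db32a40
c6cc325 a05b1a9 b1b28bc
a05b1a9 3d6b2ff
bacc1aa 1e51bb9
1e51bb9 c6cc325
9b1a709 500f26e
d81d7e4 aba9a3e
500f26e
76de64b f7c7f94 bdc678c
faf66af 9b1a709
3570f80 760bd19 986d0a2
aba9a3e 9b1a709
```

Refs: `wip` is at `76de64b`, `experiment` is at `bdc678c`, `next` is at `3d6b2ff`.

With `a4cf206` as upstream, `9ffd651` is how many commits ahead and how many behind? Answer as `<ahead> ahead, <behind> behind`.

8 ahead, 0 behind

Reachable from 9ffd651: {09b3d53, 3570f80, 500f26e, 760bd19, 986d0a2, 9b1a709, 9fb900f, 9ffd651, a4cf206, aba9a3e, d81d7e4, faf66af}.
Reachable from a4cf206: {09b3d53, 500f26e, 9b1a709, a4cf206}.
Only in 9ffd651's history (ahead): {3570f80, 760bd19, 986d0a2, 9fb900f, 9ffd651, aba9a3e, d81d7e4, faf66af} — 8.
Only in a4cf206's history (behind): {} — 0.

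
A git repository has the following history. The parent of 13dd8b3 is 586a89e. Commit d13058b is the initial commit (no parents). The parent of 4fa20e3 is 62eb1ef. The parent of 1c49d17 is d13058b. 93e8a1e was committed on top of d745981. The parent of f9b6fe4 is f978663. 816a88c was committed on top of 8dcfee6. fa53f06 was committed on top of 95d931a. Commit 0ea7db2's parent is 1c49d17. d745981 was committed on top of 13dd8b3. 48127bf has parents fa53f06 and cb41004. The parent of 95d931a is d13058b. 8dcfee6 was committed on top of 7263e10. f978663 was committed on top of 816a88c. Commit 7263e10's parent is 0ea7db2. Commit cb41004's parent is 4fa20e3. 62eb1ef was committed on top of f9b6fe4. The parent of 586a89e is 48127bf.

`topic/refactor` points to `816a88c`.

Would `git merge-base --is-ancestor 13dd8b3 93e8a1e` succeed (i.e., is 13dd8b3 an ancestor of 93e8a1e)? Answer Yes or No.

Yes

Ancestors of 93e8a1e (commits reachable by following parents): {0ea7db2, 13dd8b3, 1c49d17, 48127bf, 4fa20e3, 586a89e, 62eb1ef, 7263e10, 816a88c, 8dcfee6, 93e8a1e, 95d931a, cb41004, d13058b, d745981, f978663, f9b6fe4, fa53f06}.
13dd8b3 is in that set, so it is an ancestor of 93e8a1e.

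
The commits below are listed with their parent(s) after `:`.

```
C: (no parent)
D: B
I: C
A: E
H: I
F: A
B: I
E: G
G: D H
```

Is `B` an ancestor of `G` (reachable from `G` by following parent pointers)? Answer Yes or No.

Yes

Ancestors of G (commits reachable by following parents): {B, C, D, G, H, I}.
B is in that set, so it is an ancestor of G.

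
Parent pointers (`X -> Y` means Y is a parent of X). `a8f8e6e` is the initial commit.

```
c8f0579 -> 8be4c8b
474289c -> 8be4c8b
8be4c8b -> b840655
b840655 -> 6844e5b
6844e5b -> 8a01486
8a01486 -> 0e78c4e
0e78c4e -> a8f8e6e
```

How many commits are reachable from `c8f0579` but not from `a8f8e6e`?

6

Reachable from c8f0579: {0e78c4e, 6844e5b, 8a01486, 8be4c8b, a8f8e6e, b840655, c8f0579}.
Reachable from a8f8e6e: {a8f8e6e}.
In c8f0579's history but not a8f8e6e's: {0e78c4e, 6844e5b, 8a01486, 8be4c8b, b840655, c8f0579} — 6 commits.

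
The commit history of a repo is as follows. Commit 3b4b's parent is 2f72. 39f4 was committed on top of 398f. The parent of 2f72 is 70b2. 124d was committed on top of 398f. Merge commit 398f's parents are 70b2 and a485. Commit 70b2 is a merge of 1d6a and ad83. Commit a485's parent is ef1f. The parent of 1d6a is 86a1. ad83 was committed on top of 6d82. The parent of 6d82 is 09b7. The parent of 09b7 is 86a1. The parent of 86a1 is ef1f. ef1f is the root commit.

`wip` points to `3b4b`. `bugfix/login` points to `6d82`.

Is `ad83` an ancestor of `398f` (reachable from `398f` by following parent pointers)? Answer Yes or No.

Yes

Ancestors of 398f (commits reachable by following parents): {09b7, 1d6a, 398f, 6d82, 70b2, 86a1, a485, ad83, ef1f}.
ad83 is in that set, so it is an ancestor of 398f.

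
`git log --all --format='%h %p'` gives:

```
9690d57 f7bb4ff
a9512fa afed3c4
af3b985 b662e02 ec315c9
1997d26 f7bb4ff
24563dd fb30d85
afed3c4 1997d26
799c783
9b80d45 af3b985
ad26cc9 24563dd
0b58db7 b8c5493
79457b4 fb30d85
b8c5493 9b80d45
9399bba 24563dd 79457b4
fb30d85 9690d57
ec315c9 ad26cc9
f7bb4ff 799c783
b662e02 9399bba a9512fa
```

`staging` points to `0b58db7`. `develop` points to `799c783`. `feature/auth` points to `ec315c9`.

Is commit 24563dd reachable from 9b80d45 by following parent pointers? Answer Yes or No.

Ancestors of 9b80d45 (commits reachable by following parents): {1997d26, 24563dd, 79457b4, 799c783, 9399bba, 9690d57, 9b80d45, a9512fa, ad26cc9, af3b985, afed3c4, b662e02, ec315c9, f7bb4ff, fb30d85}.
24563dd is in that set, so it is an ancestor of 9b80d45.

Yes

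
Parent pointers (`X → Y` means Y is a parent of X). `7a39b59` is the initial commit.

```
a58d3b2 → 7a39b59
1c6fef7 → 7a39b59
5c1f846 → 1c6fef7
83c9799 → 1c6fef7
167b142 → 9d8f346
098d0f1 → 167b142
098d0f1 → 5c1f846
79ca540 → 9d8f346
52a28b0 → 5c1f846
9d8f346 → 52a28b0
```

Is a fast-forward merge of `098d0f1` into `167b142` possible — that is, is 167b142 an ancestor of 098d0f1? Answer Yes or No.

Yes

A fast-forward from 167b142 to 098d0f1 is possible iff 167b142 is an ancestor of 098d0f1.
Ancestors of 098d0f1: {098d0f1, 167b142, 1c6fef7, 52a28b0, 5c1f846, 7a39b59, 9d8f346}.
167b142 is among them, so fast-forward is possible.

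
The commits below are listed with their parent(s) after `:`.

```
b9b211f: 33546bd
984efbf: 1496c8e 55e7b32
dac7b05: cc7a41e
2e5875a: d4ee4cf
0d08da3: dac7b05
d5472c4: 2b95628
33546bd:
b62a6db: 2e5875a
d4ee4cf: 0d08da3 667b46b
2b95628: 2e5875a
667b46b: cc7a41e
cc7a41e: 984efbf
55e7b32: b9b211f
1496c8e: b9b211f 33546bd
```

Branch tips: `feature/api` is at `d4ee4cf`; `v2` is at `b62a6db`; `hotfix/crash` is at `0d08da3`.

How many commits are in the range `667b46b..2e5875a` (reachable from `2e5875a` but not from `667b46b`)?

4

Reachable from 2e5875a: {0d08da3, 1496c8e, 2e5875a, 33546bd, 55e7b32, 667b46b, 984efbf, b9b211f, cc7a41e, d4ee4cf, dac7b05}.
Reachable from 667b46b: {1496c8e, 33546bd, 55e7b32, 667b46b, 984efbf, b9b211f, cc7a41e}.
In 2e5875a's history but not 667b46b's: {0d08da3, 2e5875a, d4ee4cf, dac7b05} — 4 commits.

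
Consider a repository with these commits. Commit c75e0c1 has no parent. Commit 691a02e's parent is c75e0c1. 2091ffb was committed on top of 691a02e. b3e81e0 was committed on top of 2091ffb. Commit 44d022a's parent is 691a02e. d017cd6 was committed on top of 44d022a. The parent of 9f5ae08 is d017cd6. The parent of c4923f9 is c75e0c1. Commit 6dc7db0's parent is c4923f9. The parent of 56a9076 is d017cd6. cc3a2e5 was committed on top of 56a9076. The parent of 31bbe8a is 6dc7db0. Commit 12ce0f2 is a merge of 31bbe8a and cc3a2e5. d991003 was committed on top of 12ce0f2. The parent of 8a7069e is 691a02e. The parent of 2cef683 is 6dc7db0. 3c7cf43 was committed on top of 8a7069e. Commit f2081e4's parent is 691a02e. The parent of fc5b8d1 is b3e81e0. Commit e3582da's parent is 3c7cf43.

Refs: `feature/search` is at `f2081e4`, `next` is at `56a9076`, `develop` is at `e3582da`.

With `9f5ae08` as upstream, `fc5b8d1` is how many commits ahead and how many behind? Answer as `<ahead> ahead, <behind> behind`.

3 ahead, 3 behind

Reachable from fc5b8d1: {2091ffb, 691a02e, b3e81e0, c75e0c1, fc5b8d1}.
Reachable from 9f5ae08: {44d022a, 691a02e, 9f5ae08, c75e0c1, d017cd6}.
Only in fc5b8d1's history (ahead): {2091ffb, b3e81e0, fc5b8d1} — 3.
Only in 9f5ae08's history (behind): {44d022a, 9f5ae08, d017cd6} — 3.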